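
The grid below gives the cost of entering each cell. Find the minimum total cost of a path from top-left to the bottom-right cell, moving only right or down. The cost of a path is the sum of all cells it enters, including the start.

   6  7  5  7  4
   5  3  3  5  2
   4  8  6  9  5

29

Best path: (0,0) -> (1,0) -> (1,1) -> (1,2) -> (1,3) -> (1,4) -> (2,4)
Cost: 6 + 5 + 3 + 3 + 5 + 2 + 5 = 29
For comparison, the top-then-right route costs 36.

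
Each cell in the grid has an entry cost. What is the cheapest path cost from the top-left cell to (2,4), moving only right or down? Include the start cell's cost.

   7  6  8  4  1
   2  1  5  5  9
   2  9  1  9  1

26

Cheapest: [0,0]→[1,0]→[1,1]→[1,2]→[2,2]→[2,3]→[2,4]
  7 + 2 + 1 + 5 + 1 + 9 + 1 = 26
(Top row then right column would cost 36.)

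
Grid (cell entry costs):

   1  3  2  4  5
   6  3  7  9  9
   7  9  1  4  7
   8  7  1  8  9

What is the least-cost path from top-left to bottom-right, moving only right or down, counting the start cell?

One optimal route is [0,0] -> [0,1] -> [0,2] -> [1,2] -> [2,2] -> [3,2] -> [3,3] -> [3,4].
Its cost is 1 + 3 + 2 + 7 + 1 + 1 + 8 + 9 = 32.

32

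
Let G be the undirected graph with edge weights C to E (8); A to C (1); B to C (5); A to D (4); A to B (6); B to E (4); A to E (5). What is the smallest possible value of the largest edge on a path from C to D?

4

A few of the C→D routes:
C→B→A→D: max(5, 6, 4) = 6
C→B→E→A→D: max(5, 4, 5, 4) = 5
C→E→B→A→D: max(8, 4, 6, 4) = 8
C→A→D: max(1, 4) = 4
Smallest bottleneck: 4.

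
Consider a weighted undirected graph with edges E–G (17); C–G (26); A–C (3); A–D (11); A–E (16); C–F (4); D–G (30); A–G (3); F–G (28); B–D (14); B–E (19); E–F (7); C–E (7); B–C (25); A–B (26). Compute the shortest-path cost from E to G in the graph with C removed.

Some routes from E to G avoiding C:
E→B→D→A→G: 19 + 14 + 11 + 3 = 47
E→F→G: 7 + 28 = 35
E→A→G: 16 + 3 = 19
E→B→A→G: 19 + 26 + 3 = 48
E→G: 17
Shortest: 17.

17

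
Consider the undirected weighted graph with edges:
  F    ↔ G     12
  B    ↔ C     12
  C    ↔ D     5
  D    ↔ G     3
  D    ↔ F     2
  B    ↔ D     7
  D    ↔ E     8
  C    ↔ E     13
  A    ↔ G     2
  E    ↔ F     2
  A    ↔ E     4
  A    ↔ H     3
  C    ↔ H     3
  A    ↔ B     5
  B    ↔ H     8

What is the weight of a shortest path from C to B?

Some routes from C to B:
C-H-B: 3 + 8 = 11
C-B: 12
C-D-B: 5 + 7 = 12
C-D-G-A-B: 5 + 3 + 2 + 5 = 15
C-H-A-B: 3 + 3 + 5 = 11
Best route has total 11.

11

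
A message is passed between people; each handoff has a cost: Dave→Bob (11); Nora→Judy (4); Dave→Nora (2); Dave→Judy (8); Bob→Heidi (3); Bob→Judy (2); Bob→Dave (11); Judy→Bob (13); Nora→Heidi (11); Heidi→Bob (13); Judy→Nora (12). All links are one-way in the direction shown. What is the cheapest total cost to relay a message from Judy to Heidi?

16

Candidate routes:
Judy→Bob→Heidi: 13 + 3 = 16
Judy→Nora→Heidi: 12 + 11 = 23
Judy→Bob→Dave→Nora→Heidi: 13 + 11 + 2 + 11 = 37
Best route has total 16.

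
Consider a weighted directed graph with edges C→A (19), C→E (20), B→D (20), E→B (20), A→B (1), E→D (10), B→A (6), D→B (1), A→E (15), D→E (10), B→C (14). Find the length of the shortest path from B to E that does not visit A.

Paths from B to E avoiding A:
B→D→E: 20 + 10 = 30
B→C→E: 14 + 20 = 34
Best route has total 30.

30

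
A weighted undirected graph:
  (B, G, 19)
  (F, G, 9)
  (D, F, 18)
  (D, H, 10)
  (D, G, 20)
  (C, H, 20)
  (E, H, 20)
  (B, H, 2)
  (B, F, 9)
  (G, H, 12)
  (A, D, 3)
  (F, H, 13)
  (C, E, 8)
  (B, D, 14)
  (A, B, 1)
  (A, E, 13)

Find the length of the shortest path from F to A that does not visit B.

21

Checking several routes:
F - H - G - D - A: 13 + 12 + 20 + 3 = 48
F - G - H - D - A: 9 + 12 + 10 + 3 = 34
F - H - D - A: 13 + 10 + 3 = 26
F - D - A: 18 + 3 = 21
F - H - E - A: 13 + 20 + 13 = 46
F - G - D - A: 9 + 20 + 3 = 32
The minimum is 21.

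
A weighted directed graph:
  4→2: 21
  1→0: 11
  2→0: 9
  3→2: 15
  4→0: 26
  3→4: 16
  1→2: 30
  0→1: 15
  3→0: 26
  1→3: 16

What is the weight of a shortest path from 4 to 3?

Paths from 4 to 3:
4-2-0-1-3: 21 + 9 + 15 + 16 = 61
4-0-1-3: 26 + 15 + 16 = 57
Best route has total 57.

57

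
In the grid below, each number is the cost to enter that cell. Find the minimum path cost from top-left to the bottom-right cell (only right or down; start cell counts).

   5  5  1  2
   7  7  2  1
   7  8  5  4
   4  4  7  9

27

Path [0,0]→[0,1]→[0,2]→[0,3]→[1,3]→[2,3]→[3,3]: 5 + 5 + 1 + 2 + 1 + 4 + 9 = 27.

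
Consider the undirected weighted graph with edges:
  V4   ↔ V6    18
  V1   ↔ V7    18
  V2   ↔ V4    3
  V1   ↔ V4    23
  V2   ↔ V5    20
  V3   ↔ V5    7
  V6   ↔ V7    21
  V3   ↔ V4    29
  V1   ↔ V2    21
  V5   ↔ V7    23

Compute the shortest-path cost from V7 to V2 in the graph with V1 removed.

42

Routes from V7 to V2 avoiding V1:
V7 -> V5 -> V2: 23 + 20 = 43
V7 -> V6 -> V4 -> V2: 21 + 18 + 3 = 42
V7 -> V5 -> V3 -> V4 -> V2: 23 + 7 + 29 + 3 = 62
V7 -> V6 -> V4 -> V3 -> V5 -> V2: 21 + 18 + 29 + 7 + 20 = 95
The minimum is 42.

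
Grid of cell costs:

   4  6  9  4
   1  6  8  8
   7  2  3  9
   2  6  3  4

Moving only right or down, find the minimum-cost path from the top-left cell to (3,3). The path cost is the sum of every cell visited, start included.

23

One optimal route is r0c0→r1c0→r1c1→r2c1→r2c2→r3c2→r3c3.
Its cost is 4 + 1 + 6 + 2 + 3 + 3 + 4 = 23.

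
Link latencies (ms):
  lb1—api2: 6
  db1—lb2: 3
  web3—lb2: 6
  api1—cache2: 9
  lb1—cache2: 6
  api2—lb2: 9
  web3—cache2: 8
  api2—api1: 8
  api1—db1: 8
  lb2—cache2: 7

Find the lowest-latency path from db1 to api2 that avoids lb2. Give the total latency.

Routes from db1 to api2 avoiding lb2:
db1 - api1 - api2: 8 + 8 = 16
db1 - api1 - cache2 - lb1 - api2: 8 + 9 + 6 + 6 = 29
Best route has total 16 ms.

16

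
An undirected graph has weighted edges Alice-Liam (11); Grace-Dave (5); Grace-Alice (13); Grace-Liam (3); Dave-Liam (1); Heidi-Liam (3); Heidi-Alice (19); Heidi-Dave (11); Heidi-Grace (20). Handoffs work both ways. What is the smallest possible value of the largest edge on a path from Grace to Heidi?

Some routes from Grace to Heidi:
Grace→Liam→Heidi: max(3, 3) = 3
Grace→Dave→Heidi: max(5, 11) = 11
Grace→Liam→Dave→Heidi: max(3, 1, 11) = 11
Grace→Dave→Liam→Heidi: max(5, 1, 3) = 5
Smallest bottleneck: 3.

3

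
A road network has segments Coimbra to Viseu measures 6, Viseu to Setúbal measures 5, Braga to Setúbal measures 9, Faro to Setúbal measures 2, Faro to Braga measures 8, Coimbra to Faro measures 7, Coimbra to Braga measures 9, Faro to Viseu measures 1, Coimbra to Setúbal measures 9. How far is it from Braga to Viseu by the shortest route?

Checking several routes:
Braga→Setúbal→Faro→Viseu: 9 + 2 + 1 = 12
Braga→Setúbal→Viseu: 9 + 5 = 14
Braga→Faro→Viseu: 8 + 1 = 9
Shortest: 9.

9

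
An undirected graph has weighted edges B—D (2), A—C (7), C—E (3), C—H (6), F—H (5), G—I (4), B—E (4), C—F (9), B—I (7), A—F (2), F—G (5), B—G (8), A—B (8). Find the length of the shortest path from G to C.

A few of the G→C routes:
G - B - E - C: 8 + 4 + 3 = 15
G - F - A - C: 5 + 2 + 7 = 14
G - F - H - C: 5 + 5 + 6 = 16
G - F - C: 5 + 9 = 14
Best route has total 14.

14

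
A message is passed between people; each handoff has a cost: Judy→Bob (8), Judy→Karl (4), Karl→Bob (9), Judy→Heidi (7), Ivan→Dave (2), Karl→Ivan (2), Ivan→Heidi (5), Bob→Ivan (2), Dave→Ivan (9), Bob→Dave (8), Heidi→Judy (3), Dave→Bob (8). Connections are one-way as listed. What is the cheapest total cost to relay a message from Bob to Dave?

Routes from Bob to Dave:
Bob-Dave: 8
Bob-Ivan-Dave: 2 + 2 = 4
The minimum is 4.

4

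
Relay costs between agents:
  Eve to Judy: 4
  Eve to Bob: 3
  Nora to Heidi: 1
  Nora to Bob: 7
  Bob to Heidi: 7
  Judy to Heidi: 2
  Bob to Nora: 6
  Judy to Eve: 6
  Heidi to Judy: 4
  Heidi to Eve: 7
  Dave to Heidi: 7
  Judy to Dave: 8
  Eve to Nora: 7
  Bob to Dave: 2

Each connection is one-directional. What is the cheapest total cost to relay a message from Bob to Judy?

Some routes from Bob to Judy:
Bob → Nora → Heidi → Eve → Judy: 6 + 1 + 7 + 4 = 18
Bob → Heidi → Judy: 7 + 4 = 11
Bob → Nora → Heidi → Judy: 6 + 1 + 4 = 11
Bob → Dave → Heidi → Judy: 2 + 7 + 4 = 13
The minimum is 11.

11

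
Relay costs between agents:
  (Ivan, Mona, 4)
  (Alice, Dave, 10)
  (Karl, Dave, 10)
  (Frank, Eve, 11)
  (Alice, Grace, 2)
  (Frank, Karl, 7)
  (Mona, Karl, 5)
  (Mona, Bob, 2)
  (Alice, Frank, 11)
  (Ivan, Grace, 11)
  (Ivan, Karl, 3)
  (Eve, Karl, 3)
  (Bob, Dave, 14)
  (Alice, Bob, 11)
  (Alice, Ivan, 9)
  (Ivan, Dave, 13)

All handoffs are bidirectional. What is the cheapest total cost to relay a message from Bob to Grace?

Comparing a few candidate routes:
Bob - Mona - Ivan - Alice - Grace: 2 + 4 + 9 + 2 = 17
Bob - Mona - Karl - Ivan - Alice - Grace: 2 + 5 + 3 + 9 + 2 = 21
Bob - Alice - Grace: 11 + 2 = 13
Bob - Mona - Ivan - Grace: 2 + 4 + 11 = 17
Shortest: 13.

13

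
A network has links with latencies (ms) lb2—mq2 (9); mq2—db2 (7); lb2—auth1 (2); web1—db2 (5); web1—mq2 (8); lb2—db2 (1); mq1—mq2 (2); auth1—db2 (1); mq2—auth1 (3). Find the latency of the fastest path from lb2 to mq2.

5

Checking several routes:
lb2 → db2 → mq2: 1 + 7 = 8
lb2 → auth1 → mq2: 2 + 3 = 5
lb2 → db2 → auth1 → mq2: 1 + 1 + 3 = 5
lb2 → mq2: 9
The minimum is 5 ms.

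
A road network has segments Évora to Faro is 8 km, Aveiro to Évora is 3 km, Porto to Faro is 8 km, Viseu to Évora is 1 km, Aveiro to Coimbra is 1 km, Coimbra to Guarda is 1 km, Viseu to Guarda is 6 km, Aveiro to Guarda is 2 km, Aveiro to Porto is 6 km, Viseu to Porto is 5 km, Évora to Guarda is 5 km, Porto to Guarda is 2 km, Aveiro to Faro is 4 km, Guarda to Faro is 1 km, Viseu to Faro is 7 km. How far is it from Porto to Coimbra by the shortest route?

Comparing a few candidate routes:
Porto -> Guarda -> Aveiro -> Coimbra: 2 + 2 + 1 = 5
Porto -> Guarda -> Faro -> Aveiro -> Coimbra: 2 + 1 + 4 + 1 = 8
Porto -> Aveiro -> Coimbra: 6 + 1 = 7
Porto -> Guarda -> Coimbra: 2 + 1 = 3
Best route has total 3 km.

3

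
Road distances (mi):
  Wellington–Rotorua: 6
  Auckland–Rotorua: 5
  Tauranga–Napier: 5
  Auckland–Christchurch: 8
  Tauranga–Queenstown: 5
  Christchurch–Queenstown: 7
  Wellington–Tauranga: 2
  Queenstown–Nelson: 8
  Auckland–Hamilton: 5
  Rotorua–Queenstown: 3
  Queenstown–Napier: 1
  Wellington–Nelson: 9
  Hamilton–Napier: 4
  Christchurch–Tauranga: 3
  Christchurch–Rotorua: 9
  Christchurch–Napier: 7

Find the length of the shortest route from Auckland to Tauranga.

Comparing a few candidate routes:
Auckland → Rotorua → Wellington → Tauranga: 5 + 6 + 2 = 13
Auckland → Rotorua → Queenstown → Tauranga: 5 + 3 + 5 = 13
Auckland → Christchurch → Tauranga: 8 + 3 = 11
Shortest: 11 mi.

11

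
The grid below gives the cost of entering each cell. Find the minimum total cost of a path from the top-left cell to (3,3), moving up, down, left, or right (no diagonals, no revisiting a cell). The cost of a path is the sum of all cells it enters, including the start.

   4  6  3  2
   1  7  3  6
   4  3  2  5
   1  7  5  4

Best path: [0,0]→[1,0]→[2,0]→[2,1]→[2,2]→[2,3]→[3,3]
Cost: 4 + 1 + 4 + 3 + 2 + 5 + 4 = 23

23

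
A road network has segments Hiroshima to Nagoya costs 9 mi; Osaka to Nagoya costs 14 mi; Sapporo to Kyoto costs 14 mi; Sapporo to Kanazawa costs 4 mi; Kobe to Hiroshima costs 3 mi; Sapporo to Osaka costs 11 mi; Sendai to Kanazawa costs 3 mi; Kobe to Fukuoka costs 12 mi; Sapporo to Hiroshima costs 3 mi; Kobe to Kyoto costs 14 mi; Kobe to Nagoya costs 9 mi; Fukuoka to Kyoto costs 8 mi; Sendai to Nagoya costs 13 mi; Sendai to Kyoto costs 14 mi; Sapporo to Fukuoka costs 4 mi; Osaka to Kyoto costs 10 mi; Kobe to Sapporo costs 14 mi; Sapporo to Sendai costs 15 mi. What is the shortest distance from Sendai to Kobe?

Checking several routes:
Sendai → Kanazawa → Sapporo → Kobe: 3 + 4 + 14 = 21
Sendai → Sapporo → Hiroshima → Kobe: 15 + 3 + 3 = 21
Sendai → Kanazawa → Sapporo → Hiroshima → Kobe: 3 + 4 + 3 + 3 = 13
Shortest: 13 mi.

13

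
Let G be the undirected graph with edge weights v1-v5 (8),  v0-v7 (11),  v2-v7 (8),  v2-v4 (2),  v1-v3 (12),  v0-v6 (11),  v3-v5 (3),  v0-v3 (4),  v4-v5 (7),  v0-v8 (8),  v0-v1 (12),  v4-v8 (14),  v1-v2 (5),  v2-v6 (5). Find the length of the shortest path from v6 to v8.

19

A few of the v6→v8 routes:
v6 - v2 - v4 - v8: 5 + 2 + 14 = 21
v6 - v0 - v8: 11 + 8 = 19
v6 - v2 - v4 - v5 - v3 - v0 - v8: 5 + 2 + 7 + 3 + 4 + 8 = 29
Best route has total 19.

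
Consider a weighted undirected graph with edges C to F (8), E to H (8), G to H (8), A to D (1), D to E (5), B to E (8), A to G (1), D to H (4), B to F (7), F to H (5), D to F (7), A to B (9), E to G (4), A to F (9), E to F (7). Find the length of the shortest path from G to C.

17

Comparing a few candidate routes:
G-E-F-C: 4 + 7 + 8 = 19
G-H-F-C: 8 + 5 + 8 = 21
G-A-F-C: 1 + 9 + 8 = 18
G-A-D-E-F-C: 1 + 1 + 5 + 7 + 8 = 22
G-A-D-H-F-C: 1 + 1 + 4 + 5 + 8 = 19
G-A-D-F-C: 1 + 1 + 7 + 8 = 17
Shortest: 17.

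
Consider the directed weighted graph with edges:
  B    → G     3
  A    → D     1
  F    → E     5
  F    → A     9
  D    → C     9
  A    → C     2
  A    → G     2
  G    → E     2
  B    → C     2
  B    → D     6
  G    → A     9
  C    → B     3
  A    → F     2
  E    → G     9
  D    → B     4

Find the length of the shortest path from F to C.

11

Routes from F to C:
F→E→G→A→D→B→C: 5 + 9 + 9 + 1 + 4 + 2 = 30
F→A→C: 9 + 2 = 11
F→A→D→C: 9 + 1 + 9 = 19
F→E→G→A→C: 5 + 9 + 9 + 2 = 25
F→E→G→A→D→C: 5 + 9 + 9 + 1 + 9 = 33
F→A→D→B→C: 9 + 1 + 4 + 2 = 16
Best route has total 11.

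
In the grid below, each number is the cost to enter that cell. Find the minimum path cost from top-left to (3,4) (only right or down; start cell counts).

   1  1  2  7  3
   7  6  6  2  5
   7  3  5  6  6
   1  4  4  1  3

22

Take [0,0] -> [0,1] -> [0,2] -> [1,2] -> [1,3] -> [2,3] -> [3,3] -> [3,4] for a total of 1 + 1 + 2 + 6 + 2 + 6 + 1 + 3 = 22.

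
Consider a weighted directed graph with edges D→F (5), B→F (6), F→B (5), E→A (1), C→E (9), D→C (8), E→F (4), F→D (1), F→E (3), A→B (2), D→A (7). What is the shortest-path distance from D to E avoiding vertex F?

17

Candidate routes:
D - C - E: 8 + 9 = 17
The minimum is 17.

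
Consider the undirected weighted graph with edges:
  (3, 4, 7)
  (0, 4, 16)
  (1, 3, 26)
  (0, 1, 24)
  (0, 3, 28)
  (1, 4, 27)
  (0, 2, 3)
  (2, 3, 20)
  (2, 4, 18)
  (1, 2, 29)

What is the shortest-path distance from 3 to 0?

23

A few of the 3→0 routes:
3 -> 2 -> 0: 20 + 3 = 23
3 -> 4 -> 2 -> 0: 7 + 18 + 3 = 28
3 -> 4 -> 0: 7 + 16 = 23
3 -> 0: 28
Shortest: 23.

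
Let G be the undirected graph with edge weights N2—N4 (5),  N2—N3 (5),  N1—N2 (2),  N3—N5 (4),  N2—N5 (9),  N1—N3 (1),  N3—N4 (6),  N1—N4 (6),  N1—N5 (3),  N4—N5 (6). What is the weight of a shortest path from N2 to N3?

3

Comparing a few candidate routes:
N2-N1-N5-N3: 2 + 3 + 4 = 9
N2-N4-N3: 5 + 6 = 11
N2-N1-N3: 2 + 1 = 3
N2-N3: 5
N2-N4-N1-N3: 5 + 6 + 1 = 12
The minimum is 3.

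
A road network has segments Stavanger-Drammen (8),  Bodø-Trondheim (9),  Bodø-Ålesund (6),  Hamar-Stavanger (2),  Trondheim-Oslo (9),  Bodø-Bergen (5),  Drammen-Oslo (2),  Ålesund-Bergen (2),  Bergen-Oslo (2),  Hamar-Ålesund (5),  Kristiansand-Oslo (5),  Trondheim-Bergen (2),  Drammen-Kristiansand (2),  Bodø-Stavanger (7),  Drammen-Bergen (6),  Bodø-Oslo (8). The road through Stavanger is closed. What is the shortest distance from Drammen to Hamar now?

11

Checking several routes:
Drammen → Oslo → Bergen → Ålesund → Hamar: 2 + 2 + 2 + 5 = 11
Drammen → Bergen → Ålesund → Hamar: 6 + 2 + 5 = 13
Drammen → Kristiansand → Oslo → Bergen → Ålesund → Hamar: 2 + 5 + 2 + 2 + 5 = 16
Best route has total 11 km.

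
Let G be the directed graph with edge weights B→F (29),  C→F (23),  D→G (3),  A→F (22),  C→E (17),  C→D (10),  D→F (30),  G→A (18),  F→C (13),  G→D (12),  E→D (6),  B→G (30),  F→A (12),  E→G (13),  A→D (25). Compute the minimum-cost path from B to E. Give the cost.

Routes from B to E:
B→G→A→F→C→E: 30 + 18 + 22 + 13 + 17 = 100
B→G→D→F→C→E: 30 + 12 + 30 + 13 + 17 = 102
B→G→A→D→F→C→E: 30 + 18 + 25 + 30 + 13 + 17 = 133
B→F→C→E: 29 + 13 + 17 = 59
Shortest: 59.

59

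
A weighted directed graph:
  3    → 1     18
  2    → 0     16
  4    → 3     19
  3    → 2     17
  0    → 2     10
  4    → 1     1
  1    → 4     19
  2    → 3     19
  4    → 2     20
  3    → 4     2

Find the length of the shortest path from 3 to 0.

Paths from 3 to 0:
3-2-0: 17 + 16 = 33
3-4-2-0: 2 + 20 + 16 = 38
3-1-4-2-0: 18 + 19 + 20 + 16 = 73
Shortest: 33.

33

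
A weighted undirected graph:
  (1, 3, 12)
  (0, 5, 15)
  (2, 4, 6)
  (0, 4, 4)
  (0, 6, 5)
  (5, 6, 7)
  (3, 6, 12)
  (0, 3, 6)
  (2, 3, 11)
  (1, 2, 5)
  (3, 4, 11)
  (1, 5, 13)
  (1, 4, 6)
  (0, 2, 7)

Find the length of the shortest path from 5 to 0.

Checking several routes:
5 -> 6 -> 0: 7 + 5 = 12
5 -> 6 -> 3 -> 0: 7 + 12 + 6 = 25
5 -> 1 -> 4 -> 0: 13 + 6 + 4 = 23
5 -> 1 -> 2 -> 0: 13 + 5 + 7 = 25
5 -> 0: 15
The minimum is 12.

12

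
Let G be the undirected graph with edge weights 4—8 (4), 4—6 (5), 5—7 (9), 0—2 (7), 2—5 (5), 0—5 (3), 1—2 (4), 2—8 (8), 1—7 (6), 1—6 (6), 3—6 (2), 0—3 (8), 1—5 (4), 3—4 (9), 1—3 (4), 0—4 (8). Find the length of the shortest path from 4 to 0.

8

Checking several routes:
4 -> 6 -> 3 -> 1 -> 5 -> 0: 5 + 2 + 4 + 4 + 3 = 18
4 -> 0: 8
4 -> 6 -> 1 -> 5 -> 0: 5 + 6 + 4 + 3 = 18
4 -> 6 -> 3 -> 0: 5 + 2 + 8 = 15
4 -> 3 -> 0: 9 + 8 = 17
Best route has total 8.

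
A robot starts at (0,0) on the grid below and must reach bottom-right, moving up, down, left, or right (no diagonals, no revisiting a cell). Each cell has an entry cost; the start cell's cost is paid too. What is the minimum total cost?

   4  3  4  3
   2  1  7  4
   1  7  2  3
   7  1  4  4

23

One optimal route is [0,0] [1,0] [1,1] [1,2] [2,2] [2,3] [3,3].
Its cost is 4 + 2 + 1 + 7 + 2 + 3 + 4 = 23.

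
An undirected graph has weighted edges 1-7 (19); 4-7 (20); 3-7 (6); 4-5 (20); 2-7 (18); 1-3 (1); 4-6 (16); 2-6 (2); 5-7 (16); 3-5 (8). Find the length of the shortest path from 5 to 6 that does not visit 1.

34

Checking several routes:
5-3-7-2-6: 8 + 6 + 18 + 2 = 34
5-4-6: 20 + 16 = 36
5-7-2-6: 16 + 18 + 2 = 36
5-3-7-4-6: 8 + 6 + 20 + 16 = 50
The minimum is 34.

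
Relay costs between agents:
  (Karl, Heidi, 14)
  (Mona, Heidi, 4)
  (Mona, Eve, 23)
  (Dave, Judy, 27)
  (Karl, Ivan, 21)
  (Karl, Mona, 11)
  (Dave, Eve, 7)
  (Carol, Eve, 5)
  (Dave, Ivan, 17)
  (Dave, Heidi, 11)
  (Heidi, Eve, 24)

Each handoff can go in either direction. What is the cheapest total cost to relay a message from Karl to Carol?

37

A few of the Karl→Carol routes:
Karl → Heidi → Dave → Eve → Carol: 14 + 11 + 7 + 5 = 37
Karl → Mona → Heidi → Dave → Eve → Carol: 11 + 4 + 11 + 7 + 5 = 38
Karl → Mona → Eve → Carol: 11 + 23 + 5 = 39
Shortest: 37.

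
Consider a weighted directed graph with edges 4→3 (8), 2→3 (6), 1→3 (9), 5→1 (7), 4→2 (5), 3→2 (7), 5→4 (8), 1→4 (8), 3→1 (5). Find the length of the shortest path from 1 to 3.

Routes from 1 to 3:
1→4→3: 8 + 8 = 16
1→4→2→3: 8 + 5 + 6 = 19
1→3: 9
Best route has total 9.

9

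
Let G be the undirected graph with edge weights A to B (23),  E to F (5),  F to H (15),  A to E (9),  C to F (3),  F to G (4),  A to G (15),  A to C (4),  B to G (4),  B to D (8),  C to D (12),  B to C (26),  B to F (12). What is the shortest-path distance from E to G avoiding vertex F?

24

Candidate routes:
E→A→B→G: 9 + 23 + 4 = 36
E→A→C→B→G: 9 + 4 + 26 + 4 = 43
E→A→G: 9 + 15 = 24
E→A→C→D→B→G: 9 + 4 + 12 + 8 + 4 = 37
Shortest: 24.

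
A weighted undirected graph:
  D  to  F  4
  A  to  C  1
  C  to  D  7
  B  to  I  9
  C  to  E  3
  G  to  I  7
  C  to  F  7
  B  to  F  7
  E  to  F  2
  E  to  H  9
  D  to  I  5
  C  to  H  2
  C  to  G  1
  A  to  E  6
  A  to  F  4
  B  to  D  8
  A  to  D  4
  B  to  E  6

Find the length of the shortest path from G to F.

Comparing a few candidate routes:
G-C-F: 1 + 7 = 8
G-C-A-E-F: 1 + 1 + 6 + 2 = 10
G-C-E-F: 1 + 3 + 2 = 6
G-C-A-F: 1 + 1 + 4 = 6
Best route has total 6.

6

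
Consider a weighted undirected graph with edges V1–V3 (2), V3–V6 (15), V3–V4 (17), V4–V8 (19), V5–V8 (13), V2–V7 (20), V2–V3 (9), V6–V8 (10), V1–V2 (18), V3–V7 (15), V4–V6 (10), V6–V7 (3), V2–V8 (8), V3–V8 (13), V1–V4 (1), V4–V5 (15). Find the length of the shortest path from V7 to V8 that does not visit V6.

Some routes from V7 to V8 avoiding V6:
V7 → V2 → V8: 20 + 8 = 28
V7 → V3 → V2 → V8: 15 + 9 + 8 = 32
V7 → V3 → V8: 15 + 13 = 28
Shortest: 28.

28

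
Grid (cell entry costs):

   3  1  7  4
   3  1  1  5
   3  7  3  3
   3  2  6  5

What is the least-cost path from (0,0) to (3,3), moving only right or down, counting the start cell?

Best path: r0c0 → r0c1 → r1c1 → r1c2 → r2c2 → r2c3 → r3c3
Cost: 3 + 1 + 1 + 1 + 3 + 3 + 5 = 17
(Top row then right column would cost 28.)

17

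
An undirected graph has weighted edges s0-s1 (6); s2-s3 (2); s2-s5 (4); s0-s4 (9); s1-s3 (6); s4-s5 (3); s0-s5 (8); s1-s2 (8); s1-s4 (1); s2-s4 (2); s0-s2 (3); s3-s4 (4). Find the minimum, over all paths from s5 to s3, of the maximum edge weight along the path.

3

Comparing a few candidate routes:
s5 - s4 - s3: max(3, 4) = 4
s5 - s2 - s3: max(4, 2) = 4
s5 - s4 - s2 - s3: max(3, 2, 2) = 3
Best route has worst link 3.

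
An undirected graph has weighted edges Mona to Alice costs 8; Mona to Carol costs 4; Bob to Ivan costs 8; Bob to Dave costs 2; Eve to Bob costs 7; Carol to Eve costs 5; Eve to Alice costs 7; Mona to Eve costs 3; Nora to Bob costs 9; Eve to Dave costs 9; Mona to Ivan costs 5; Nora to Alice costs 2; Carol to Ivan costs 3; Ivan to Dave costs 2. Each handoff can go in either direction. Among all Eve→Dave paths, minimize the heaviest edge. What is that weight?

Comparing a few candidate routes:
Eve → Carol → Ivan → Dave: max(5, 3, 2) = 5
Eve → Mona → Carol → Ivan → Dave: max(3, 4, 3, 2) = 4
Eve → Mona → Ivan → Dave: max(3, 5, 2) = 5
Eve → Carol → Mona → Ivan → Dave: max(5, 4, 5, 2) = 5
Smallest bottleneck: 4.

4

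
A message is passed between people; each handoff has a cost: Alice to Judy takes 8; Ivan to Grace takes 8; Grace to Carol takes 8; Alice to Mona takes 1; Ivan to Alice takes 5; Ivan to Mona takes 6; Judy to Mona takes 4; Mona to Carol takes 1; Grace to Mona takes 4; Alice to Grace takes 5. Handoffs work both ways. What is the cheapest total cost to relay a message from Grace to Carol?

Checking several routes:
Grace-Carol: 8
Grace-Mona-Carol: 4 + 1 = 5
Grace-Alice-Mona-Carol: 5 + 1 + 1 = 7
Best route has total 5.

5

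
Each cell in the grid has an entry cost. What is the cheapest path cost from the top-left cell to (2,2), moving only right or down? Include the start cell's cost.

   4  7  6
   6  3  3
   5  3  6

Path r0c0 → r1c0 → r1c1 → r1c2 → r2c2: 4 + 6 + 3 + 3 + 6 = 22.

22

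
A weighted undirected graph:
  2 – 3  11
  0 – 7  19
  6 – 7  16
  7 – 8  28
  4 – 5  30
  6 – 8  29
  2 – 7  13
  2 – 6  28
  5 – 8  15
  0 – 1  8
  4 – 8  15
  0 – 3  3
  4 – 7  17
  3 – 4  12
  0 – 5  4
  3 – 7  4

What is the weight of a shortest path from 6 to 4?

Checking several routes:
6 -> 7 -> 3 -> 4: 16 + 4 + 12 = 32
6 -> 7 -> 4: 16 + 17 = 33
6 -> 2 -> 3 -> 4: 28 + 11 + 12 = 51
6 -> 8 -> 4: 29 + 15 = 44
6 -> 7 -> 0 -> 3 -> 4: 16 + 19 + 3 + 12 = 50
Shortest: 32.

32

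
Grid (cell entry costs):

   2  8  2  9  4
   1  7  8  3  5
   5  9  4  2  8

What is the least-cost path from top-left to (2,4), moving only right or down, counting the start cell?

Cheapest: r0c0 → r1c0 → r1c1 → r1c2 → r1c3 → r2c3 → r2c4
  2 + 1 + 7 + 8 + 3 + 2 + 8 = 31
For comparison, the top-then-right route costs 38.

31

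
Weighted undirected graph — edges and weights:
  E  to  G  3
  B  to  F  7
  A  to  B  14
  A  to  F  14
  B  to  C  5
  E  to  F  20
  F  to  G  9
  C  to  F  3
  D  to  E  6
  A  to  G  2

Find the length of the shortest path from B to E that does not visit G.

Candidate routes:
B→A→F→E: 14 + 14 + 20 = 48
B→C→F→E: 5 + 3 + 20 = 28
B→F→E: 7 + 20 = 27
Shortest: 27.

27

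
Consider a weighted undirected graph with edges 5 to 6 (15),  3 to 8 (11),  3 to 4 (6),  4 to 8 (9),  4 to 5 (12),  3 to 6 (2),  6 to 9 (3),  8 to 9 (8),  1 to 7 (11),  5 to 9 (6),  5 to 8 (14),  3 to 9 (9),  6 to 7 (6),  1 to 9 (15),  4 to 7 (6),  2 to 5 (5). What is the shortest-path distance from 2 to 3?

16

Some routes from 2 to 3:
2 → 5 → 6 → 3: 5 + 15 + 2 = 22
2 → 5 → 9 → 8 → 3: 5 + 6 + 8 + 11 = 30
2 → 5 → 8 → 3: 5 + 14 + 11 = 30
2 → 5 → 9 → 3: 5 + 6 + 9 = 20
2 → 5 → 4 → 3: 5 + 12 + 6 = 23
2 → 5 → 9 → 6 → 3: 5 + 6 + 3 + 2 = 16
Best route has total 16.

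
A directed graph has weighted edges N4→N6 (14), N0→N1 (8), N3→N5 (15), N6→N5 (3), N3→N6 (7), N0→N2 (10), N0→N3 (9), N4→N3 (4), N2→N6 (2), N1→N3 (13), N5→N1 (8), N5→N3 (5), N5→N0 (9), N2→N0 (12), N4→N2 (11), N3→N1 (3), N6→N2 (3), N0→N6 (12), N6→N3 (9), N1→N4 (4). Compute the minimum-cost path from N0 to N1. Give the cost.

8

Checking several routes:
N0→N6→N5→N3→N1: 12 + 3 + 5 + 3 = 23
N0→N2→N6→N5→N1: 10 + 2 + 3 + 8 = 23
N0→N1: 8
N0→N3→N1: 9 + 3 = 12
N0→N2→N6→N5→N3→N1: 10 + 2 + 3 + 5 + 3 = 23
N0→N6→N5→N1: 12 + 3 + 8 = 23
The minimum is 8.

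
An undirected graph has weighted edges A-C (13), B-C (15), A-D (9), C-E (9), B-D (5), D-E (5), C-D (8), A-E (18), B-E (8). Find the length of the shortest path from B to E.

8

Comparing a few candidate routes:
B → D → E: 5 + 5 = 10
B → D → C → E: 5 + 8 + 9 = 22
B → E: 8
The minimum is 8.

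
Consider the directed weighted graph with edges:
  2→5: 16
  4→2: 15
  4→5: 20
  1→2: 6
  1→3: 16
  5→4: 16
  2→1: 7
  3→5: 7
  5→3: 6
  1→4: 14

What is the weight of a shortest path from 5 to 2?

31

Paths from 5 to 2:
5→4→2: 16 + 15 = 31
Shortest: 31.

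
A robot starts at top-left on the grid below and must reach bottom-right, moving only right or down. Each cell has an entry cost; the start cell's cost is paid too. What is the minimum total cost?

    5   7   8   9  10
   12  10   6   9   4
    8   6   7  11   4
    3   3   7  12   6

49

Cheapest: r0c0→r0c1→r0c2→r1c2→r1c3→r1c4→r2c4→r3c4
  5 + 7 + 8 + 6 + 9 + 4 + 4 + 6 = 49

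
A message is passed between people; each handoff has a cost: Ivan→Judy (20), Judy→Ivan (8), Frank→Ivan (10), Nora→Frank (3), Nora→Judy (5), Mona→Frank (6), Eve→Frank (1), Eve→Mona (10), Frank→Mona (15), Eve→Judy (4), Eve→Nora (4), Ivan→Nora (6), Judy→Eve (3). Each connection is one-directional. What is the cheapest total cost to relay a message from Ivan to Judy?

11

Routes from Ivan to Judy:
Ivan-Nora-Judy: 6 + 5 = 11
Ivan-Judy: 20
Shortest: 11.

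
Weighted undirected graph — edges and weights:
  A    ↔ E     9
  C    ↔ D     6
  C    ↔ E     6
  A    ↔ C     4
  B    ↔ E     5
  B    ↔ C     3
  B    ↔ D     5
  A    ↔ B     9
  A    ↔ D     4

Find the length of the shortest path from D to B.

Comparing a few candidate routes:
D→A→C→B: 4 + 4 + 3 = 11
D→C→B: 6 + 3 = 9
D→C→E→B: 6 + 6 + 5 = 17
D→A→B: 4 + 9 = 13
D→B: 5
The minimum is 5.

5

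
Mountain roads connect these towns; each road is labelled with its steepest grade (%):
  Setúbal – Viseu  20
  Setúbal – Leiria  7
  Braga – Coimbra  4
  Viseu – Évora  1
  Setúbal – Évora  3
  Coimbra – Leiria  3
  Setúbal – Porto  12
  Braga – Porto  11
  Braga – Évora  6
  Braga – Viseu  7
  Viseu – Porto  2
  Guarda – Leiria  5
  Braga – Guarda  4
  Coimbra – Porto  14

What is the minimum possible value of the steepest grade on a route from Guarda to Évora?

A few of the Guarda→Évora routes:
Guarda-Leiria-Coimbra-Braga-Viseu-Évora: max(5, 3, 4, 7, 1) = 7
Guarda-Leiria-Coimbra-Braga-Évora: max(5, 3, 4, 6) = 6
Guarda-Braga-Viseu-Évora: max(4, 7, 1) = 7
Guarda-Braga-Évora: max(4, 6) = 6
Guarda-Leiria-Setúbal-Évora: max(5, 7, 3) = 7
Best route has worst link 6%.

6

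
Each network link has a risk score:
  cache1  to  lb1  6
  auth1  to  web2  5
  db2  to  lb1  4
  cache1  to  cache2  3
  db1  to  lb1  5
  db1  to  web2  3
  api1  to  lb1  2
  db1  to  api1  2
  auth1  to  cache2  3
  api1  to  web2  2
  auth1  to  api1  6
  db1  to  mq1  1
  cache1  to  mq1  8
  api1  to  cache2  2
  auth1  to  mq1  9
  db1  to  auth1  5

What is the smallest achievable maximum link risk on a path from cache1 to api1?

Comparing a few candidate routes:
cache1 -> cache2 -> auth1 -> db1 -> lb1 -> api1: max(3, 3, 5, 5, 2) = 5
cache1 -> cache2 -> auth1 -> db1 -> web2 -> api1: max(3, 3, 5, 3, 2) = 5
cache1 -> cache2 -> auth1 -> db1 -> api1: max(3, 3, 5, 2) = 5
cache1 -> cache2 -> api1: max(3, 2) = 3
The minimum achievable maximum is 3.

3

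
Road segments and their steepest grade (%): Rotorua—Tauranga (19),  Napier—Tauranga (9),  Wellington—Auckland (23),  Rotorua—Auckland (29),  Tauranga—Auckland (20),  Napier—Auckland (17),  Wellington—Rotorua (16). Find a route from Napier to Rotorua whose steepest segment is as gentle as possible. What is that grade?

Routes from Napier to Rotorua:
Napier -> Tauranga -> Auckland -> Wellington -> Rotorua: max(9, 20, 23, 16) = 23
Napier -> Auckland -> Tauranga -> Rotorua: max(17, 20, 19) = 20
Napier -> Auckland -> Wellington -> Rotorua: max(17, 23, 16) = 23
Napier -> Tauranga -> Auckland -> Rotorua: max(9, 20, 29) = 29
Napier -> Auckland -> Rotorua: max(17, 29) = 29
Napier -> Tauranga -> Rotorua: max(9, 19) = 19
The minimum achievable maximum is 19%.

19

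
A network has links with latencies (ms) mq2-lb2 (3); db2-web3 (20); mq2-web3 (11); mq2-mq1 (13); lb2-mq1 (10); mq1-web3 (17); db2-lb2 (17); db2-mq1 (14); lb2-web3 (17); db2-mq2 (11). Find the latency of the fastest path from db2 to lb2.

Comparing a few candidate routes:
db2-mq2-lb2: 11 + 3 = 14
db2-mq1-lb2: 14 + 10 = 24
db2-lb2: 17
The minimum is 14 ms.

14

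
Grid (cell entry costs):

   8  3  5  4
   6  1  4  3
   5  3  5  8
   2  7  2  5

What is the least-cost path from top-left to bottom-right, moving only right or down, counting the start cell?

27

Take [0,0] -> [0,1] -> [1,1] -> [2,1] -> [2,2] -> [3,2] -> [3,3] for a total of 8 + 3 + 1 + 3 + 5 + 2 + 5 = 27.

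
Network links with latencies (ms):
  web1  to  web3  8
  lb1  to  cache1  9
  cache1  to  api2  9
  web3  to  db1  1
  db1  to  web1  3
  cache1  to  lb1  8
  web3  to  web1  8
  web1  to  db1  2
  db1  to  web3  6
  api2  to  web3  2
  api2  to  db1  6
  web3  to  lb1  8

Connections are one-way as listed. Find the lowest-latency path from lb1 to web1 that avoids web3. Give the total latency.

27

Candidate routes:
lb1-cache1-api2-db1-web1: 9 + 9 + 6 + 3 = 27
Best route has total 27 ms.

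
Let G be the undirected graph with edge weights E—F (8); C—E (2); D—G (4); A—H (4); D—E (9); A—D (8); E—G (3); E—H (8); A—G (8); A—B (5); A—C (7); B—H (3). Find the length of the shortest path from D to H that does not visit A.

Paths from D to H avoiding A:
D→E→H: 9 + 8 = 17
D→G→E→H: 4 + 3 + 8 = 15
The minimum is 15.

15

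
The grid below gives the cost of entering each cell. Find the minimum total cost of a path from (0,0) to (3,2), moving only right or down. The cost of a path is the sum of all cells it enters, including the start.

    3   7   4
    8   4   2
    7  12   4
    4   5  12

32

Take (0,0) (0,1) (0,2) (1,2) (2,2) (3,2) for a total of 3 + 7 + 4 + 2 + 4 + 12 = 32.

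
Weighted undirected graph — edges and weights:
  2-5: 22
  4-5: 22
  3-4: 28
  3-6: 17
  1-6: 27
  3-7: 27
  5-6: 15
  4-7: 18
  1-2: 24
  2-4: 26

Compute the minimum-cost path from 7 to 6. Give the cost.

44

Comparing a few candidate routes:
7 - 3 - 6: 27 + 17 = 44
7 - 4 - 5 - 6: 18 + 22 + 15 = 55
7 - 3 - 4 - 5 - 6: 27 + 28 + 22 + 15 = 92
7 - 4 - 3 - 6: 18 + 28 + 17 = 63
7 - 4 - 2 - 5 - 6: 18 + 26 + 22 + 15 = 81
Best route has total 44.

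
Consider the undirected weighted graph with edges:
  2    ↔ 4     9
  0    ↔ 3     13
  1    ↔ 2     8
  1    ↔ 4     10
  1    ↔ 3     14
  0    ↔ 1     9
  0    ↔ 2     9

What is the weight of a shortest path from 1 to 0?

9

Routes from 1 to 0:
1 - 2 - 0: 8 + 9 = 17
1 - 0: 9
1 - 3 - 0: 14 + 13 = 27
1 - 4 - 2 - 0: 10 + 9 + 9 = 28
The minimum is 9.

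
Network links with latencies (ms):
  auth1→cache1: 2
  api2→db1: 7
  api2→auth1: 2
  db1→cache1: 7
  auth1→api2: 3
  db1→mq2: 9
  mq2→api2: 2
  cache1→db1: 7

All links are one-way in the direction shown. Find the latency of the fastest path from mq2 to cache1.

Paths from mq2 to cache1:
mq2-api2-db1-cache1: 2 + 7 + 7 = 16
mq2-api2-auth1-cache1: 2 + 2 + 2 = 6
Best route has total 6 ms.

6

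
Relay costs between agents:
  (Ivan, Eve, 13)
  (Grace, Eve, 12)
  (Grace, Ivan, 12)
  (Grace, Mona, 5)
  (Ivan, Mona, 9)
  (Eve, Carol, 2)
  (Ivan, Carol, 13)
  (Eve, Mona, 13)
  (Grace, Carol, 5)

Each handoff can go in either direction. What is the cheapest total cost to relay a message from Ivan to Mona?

Comparing a few candidate routes:
Ivan - Eve - Carol - Grace - Mona: 13 + 2 + 5 + 5 = 25
Ivan - Carol - Eve - Mona: 13 + 2 + 13 = 28
Ivan - Grace - Mona: 12 + 5 = 17
Ivan - Carol - Grace - Mona: 13 + 5 + 5 = 23
Ivan - Mona: 9
Ivan - Eve - Mona: 13 + 13 = 26
The minimum is 9.

9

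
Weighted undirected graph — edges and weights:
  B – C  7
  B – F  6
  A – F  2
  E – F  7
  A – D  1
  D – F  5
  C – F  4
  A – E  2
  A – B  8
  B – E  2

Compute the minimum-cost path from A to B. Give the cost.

A few of the A→B routes:
A -> B: 8
A -> F -> E -> B: 2 + 7 + 2 = 11
A -> F -> B: 2 + 6 = 8
A -> E -> B: 2 + 2 = 4
Best route has total 4.

4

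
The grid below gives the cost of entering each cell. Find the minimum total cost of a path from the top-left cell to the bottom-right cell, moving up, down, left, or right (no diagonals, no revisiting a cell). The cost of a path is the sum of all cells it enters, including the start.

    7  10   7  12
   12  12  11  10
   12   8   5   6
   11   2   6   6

51

One optimal route is r0c0 r0c1 r1c1 r2c1 r3c1 r3c2 r3c3.
Its cost is 7 + 10 + 12 + 8 + 2 + 6 + 6 = 51.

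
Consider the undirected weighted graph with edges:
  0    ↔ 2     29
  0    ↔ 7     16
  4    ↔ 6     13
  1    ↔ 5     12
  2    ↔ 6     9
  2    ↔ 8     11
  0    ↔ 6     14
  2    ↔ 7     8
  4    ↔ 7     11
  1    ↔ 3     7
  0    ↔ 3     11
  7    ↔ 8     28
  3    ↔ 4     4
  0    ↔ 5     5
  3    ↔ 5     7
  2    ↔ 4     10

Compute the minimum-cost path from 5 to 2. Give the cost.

Comparing a few candidate routes:
5→3→4→7→2: 7 + 4 + 11 + 8 = 30
5→0→6→2: 5 + 14 + 9 = 28
5→3→4→2: 7 + 4 + 10 = 21
5→0→3→4→2: 5 + 11 + 4 + 10 = 30
5→0→7→2: 5 + 16 + 8 = 29
Shortest: 21.

21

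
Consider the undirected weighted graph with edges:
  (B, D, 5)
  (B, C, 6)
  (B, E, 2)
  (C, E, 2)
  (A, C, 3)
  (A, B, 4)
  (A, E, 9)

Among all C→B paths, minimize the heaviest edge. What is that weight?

2

Routes from C to B:
C→A→B: max(3, 4) = 4
C→A→E→B: max(3, 9, 2) = 9
C→E→A→B: max(2, 9, 4) = 9
C→E→B: max(2, 2) = 2
C→B: max(6) = 6
Smallest bottleneck: 2.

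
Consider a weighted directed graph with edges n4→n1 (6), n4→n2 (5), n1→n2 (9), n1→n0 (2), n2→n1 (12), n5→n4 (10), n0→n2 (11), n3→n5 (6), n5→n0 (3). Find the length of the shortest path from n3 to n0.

9

Paths from n3 to n0:
n3 → n5 → n4 → n1 → n0: 6 + 10 + 6 + 2 = 24
n3 → n5 → n0: 6 + 3 = 9
n3 → n5 → n4 → n2 → n1 → n0: 6 + 10 + 5 + 12 + 2 = 35
Shortest: 9.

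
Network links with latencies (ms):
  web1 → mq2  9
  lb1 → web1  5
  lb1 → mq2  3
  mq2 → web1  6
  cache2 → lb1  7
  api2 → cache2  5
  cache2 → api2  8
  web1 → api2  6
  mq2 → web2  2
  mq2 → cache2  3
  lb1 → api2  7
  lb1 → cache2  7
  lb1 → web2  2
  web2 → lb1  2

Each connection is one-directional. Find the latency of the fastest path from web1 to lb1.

Candidate routes:
web1→mq2→cache2→lb1: 9 + 3 + 7 = 19
web1→api2→cache2→lb1: 6 + 5 + 7 = 18
web1→mq2→web2→lb1: 9 + 2 + 2 = 13
Best route has total 13 ms.

13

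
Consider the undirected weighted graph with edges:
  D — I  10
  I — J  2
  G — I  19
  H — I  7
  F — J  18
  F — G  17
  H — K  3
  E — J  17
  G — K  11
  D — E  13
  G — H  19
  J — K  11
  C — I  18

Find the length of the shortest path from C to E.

37

Comparing a few candidate routes:
C-I-J-E: 18 + 2 + 17 = 37
C-I-G-K-J-E: 18 + 19 + 11 + 11 + 17 = 76
C-I-D-E: 18 + 10 + 13 = 41
C-I-H-K-J-E: 18 + 7 + 3 + 11 + 17 = 56
Shortest: 37.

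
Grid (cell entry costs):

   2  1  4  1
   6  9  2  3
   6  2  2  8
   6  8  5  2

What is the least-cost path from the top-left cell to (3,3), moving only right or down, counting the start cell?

Cheapest: [0,0] → [0,1] → [0,2] → [1,2] → [2,2] → [3,2] → [3,3]
  2 + 1 + 4 + 2 + 2 + 5 + 2 = 18
(Top row then right column would cost 21.)

18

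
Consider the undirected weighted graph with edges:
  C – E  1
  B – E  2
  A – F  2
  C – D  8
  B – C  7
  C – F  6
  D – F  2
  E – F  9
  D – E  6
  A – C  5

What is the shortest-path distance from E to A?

A few of the E→A routes:
E -> D -> F -> A: 6 + 2 + 2 = 10
E -> C -> F -> A: 1 + 6 + 2 = 9
E -> C -> A: 1 + 5 = 6
The minimum is 6.

6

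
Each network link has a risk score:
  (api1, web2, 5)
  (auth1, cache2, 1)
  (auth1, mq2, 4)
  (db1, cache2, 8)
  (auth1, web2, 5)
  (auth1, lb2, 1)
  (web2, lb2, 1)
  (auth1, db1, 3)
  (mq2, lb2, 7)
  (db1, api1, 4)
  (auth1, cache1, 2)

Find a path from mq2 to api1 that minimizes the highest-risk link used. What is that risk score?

Some routes from mq2 to api1:
mq2 → auth1 → web2 → api1: max(4, 5, 5) = 5
mq2 → lb2 → web2 → auth1 → db1 → api1: max(7, 1, 5, 3, 4) = 7
mq2 → auth1 → lb2 → web2 → api1: max(4, 1, 1, 5) = 5
mq2 → lb2 → web2 → api1: max(7, 1, 5) = 7
mq2 → auth1 → db1 → api1: max(4, 3, 4) = 4
Best route has worst link 4.

4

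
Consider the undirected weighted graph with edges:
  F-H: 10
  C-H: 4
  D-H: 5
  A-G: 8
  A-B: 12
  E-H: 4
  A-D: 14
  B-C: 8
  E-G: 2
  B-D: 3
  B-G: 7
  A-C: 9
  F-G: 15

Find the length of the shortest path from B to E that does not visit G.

Some routes from B to E avoiding G:
B - A - C - H - E: 12 + 9 + 4 + 4 = 29
B - D - H - E: 3 + 5 + 4 = 12
B - C - H - E: 8 + 4 + 4 = 16
Shortest: 12.

12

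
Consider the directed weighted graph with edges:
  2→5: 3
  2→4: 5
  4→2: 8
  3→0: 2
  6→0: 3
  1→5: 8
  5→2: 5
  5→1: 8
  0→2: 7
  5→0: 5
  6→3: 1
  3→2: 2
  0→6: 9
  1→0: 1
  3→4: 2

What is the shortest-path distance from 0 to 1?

18

Candidate routes:
0 -> 6 -> 3 -> 2 -> 5 -> 1: 9 + 1 + 2 + 3 + 8 = 23
0 -> 2 -> 5 -> 1: 7 + 3 + 8 = 18
0 -> 6 -> 3 -> 4 -> 2 -> 5 -> 1: 9 + 1 + 2 + 8 + 3 + 8 = 31
Best route has total 18.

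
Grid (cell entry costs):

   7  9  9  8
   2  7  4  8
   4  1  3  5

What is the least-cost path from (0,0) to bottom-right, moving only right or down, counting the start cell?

Take (0,0) -> (1,0) -> (2,0) -> (2,1) -> (2,2) -> (2,3) for a total of 7 + 2 + 4 + 1 + 3 + 5 = 22.
(Top row then right column would cost 46.)

22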